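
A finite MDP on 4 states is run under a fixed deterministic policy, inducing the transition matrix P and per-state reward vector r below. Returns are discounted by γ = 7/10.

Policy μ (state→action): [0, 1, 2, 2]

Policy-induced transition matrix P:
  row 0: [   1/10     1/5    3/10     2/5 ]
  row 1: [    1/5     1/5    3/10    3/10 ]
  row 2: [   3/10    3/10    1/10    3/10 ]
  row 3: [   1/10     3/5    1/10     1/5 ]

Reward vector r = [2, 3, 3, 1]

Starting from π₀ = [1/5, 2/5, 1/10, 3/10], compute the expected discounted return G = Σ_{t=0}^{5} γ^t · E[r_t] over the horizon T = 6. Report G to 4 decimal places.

G = 6.5733

t=0: π = [0.2000, 0.4000, 0.1000, 0.3000], E[r] = 2.2000, γ^t·E[r] = 2.200000, running G = 2.200000
t=1: π = [0.1600, 0.3300, 0.2200, 0.2900], E[r] = 2.2600, γ^t·E[r] = 1.582000, running G = 3.782000
t=2: π = [0.1770, 0.3380, 0.1980, 0.2870], E[r] = 2.2490, γ^t·E[r] = 1.102010, running G = 4.884010
t=3: π = [0.1734, 0.3346, 0.2030, 0.2890], E[r] = 2.2486, γ^t·E[r] = 0.771270, running G = 5.655280
t=4: π = [0.1741, 0.3359, 0.2016, 0.2884], E[r] = 2.2491, γ^t·E[r] = 0.539999, running G = 6.195279
t=5: π = [0.1739, 0.3355, 0.2020, 0.2886], E[r] = 2.2490, γ^t·E[r] = 0.377984, running G = 6.573263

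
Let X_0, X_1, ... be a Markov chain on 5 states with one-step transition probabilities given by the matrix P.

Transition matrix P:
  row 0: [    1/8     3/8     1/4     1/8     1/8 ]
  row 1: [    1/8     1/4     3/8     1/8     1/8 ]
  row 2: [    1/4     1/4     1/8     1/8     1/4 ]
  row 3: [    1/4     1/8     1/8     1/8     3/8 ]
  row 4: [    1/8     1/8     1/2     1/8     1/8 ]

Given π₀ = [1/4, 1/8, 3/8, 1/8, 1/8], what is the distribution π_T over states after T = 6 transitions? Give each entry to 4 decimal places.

π = [0.1752, 0.2324, 0.2766, 0.1250, 0.1908]

t=0: π = [0.2500, 0.1250, 0.3750, 0.1250, 0.1250]
t=1: π = [0.1875, 0.2500, 0.2344, 0.1250, 0.2031]
t=2: π = [0.1699, 0.2324, 0.2871, 0.1250, 0.1855]
t=3: π = [0.1765, 0.2324, 0.2739, 0.1250, 0.1921]
t=4: π = [0.1749, 0.2324, 0.2772, 0.1250, 0.1905]
t=5: π = [0.1753, 0.2324, 0.2764, 0.1250, 0.1909]
t=6: π = [0.1752, 0.2324, 0.2766, 0.1250, 0.1908]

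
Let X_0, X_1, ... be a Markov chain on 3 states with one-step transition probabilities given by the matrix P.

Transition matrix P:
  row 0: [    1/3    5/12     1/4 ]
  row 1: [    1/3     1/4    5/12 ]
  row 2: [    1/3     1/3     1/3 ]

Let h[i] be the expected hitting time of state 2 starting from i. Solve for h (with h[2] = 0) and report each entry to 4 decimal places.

h = [3.2308, 2.7692, 0.0000]

First-step conditioning: h[2] = 0; for i ≠ 2, h[i] = 1 + Σ_k P[i][k]·h[k].
  h[0] = 1 + 1/3·h[0] + 5/12·h[1]
  h[1] = 1 + 1/3·h[0] + 1/4·h[1]
Solving the 2×2 linear system over states ≠ 2 gives exactly h = [42/13, 36/13, 0] (h[2] = 0 is the target).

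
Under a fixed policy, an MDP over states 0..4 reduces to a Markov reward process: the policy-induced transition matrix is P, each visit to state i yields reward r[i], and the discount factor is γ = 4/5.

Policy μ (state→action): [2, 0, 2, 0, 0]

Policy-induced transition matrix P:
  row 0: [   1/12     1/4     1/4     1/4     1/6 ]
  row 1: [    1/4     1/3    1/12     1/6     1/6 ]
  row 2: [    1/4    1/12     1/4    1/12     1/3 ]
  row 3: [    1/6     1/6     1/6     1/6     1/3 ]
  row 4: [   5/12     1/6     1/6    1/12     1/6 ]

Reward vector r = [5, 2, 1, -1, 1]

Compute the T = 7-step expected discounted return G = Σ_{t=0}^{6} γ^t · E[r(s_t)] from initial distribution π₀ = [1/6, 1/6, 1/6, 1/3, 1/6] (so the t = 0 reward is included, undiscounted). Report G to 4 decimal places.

t=0: π = [0.1667, 0.1667, 0.1667, 0.3333, 0.1667], E[r] = 1.1667, γ^t·E[r] = 1.166667, running G = 1.166667
t=1: π = [0.2222, 0.1944, 0.1806, 0.1528, 0.2500], E[r] = 1.7778, γ^t·E[r] = 1.422222, running G = 2.588889
t=2: π = [0.2419, 0.2025, 0.1840, 0.1493, 0.2222], E[r] = 1.8715, γ^t·E[r] = 1.197778, running G = 3.786667
t=3: π = [0.2343, 0.2052, 0.1853, 0.1530, 0.2222], E[r] = 1.8364, γ^t·E[r] = 0.940247, running G = 4.726914
t=4: π = [0.2352, 0.2050, 0.1845, 0.1522, 0.2230], E[r] = 1.8415, γ^t·E[r] = 0.754265, running G = 5.481179
t=5: π = [0.2353, 0.2051, 0.1846, 0.1523, 0.2228], E[r] = 1.8416, γ^t·E[r] = 0.603443, running G = 6.084622
t=6: π = [0.2352, 0.2051, 0.1846, 0.1523, 0.2228], E[r] = 1.8413, γ^t·E[r] = 0.482691, running G = 6.567313

G = 6.5673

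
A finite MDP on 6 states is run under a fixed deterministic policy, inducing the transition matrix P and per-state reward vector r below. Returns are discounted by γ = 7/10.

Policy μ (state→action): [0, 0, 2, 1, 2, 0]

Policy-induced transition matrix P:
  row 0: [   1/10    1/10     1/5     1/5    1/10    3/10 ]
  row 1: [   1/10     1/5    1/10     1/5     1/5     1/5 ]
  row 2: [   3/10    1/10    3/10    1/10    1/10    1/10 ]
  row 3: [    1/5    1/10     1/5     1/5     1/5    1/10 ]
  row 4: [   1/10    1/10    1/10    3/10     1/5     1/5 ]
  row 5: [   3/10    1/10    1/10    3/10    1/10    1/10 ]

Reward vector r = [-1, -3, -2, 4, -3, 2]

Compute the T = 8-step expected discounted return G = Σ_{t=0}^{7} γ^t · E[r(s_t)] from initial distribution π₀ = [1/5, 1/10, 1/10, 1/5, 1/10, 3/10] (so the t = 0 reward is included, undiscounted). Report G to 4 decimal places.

G = 0.1897

t=0: π = [0.2000, 0.1000, 0.1000, 0.2000, 0.1000, 0.3000], E[r] = 0.4000, γ^t·E[r] = 0.400000, running G = 0.400000
t=1: π = [0.2000, 0.1100, 0.1600, 0.2300, 0.1400, 0.1600], E[r] = -0.0300, γ^t·E[r] = -0.021000, running G = 0.379000
t=2: π = [0.1870, 0.1110, 0.1750, 0.2140, 0.1480, 0.1650], E[r] = -0.1280, γ^t·E[r] = -0.062720, running G = 0.316280
t=3: π = [0.1894, 0.1111, 0.1751, 0.2138, 0.1473, 0.1633], E[r] = -0.1330, γ^t·E[r] = -0.045619, running G = 0.270661
t=4: π = [0.1891, 0.1111, 0.1753, 0.2136, 0.1472, 0.1637], E[r] = -0.1331, γ^t·E[r] = -0.031955, running G = 0.238706
t=5: π = [0.1892, 0.1111, 0.1753, 0.2136, 0.1472, 0.1636], E[r] = -0.1332, γ^t·E[r] = -0.022386, running G = 0.216321
t=6: π = [0.1892, 0.1111, 0.1753, 0.2136, 0.1472, 0.1637], E[r] = -0.1332, γ^t·E[r] = -0.015670, running G = 0.200651
t=7: π = [0.1892, 0.1111, 0.1753, 0.2136, 0.1472, 0.1637], E[r] = -0.1332, γ^t·E[r] = -0.010969, running G = 0.189682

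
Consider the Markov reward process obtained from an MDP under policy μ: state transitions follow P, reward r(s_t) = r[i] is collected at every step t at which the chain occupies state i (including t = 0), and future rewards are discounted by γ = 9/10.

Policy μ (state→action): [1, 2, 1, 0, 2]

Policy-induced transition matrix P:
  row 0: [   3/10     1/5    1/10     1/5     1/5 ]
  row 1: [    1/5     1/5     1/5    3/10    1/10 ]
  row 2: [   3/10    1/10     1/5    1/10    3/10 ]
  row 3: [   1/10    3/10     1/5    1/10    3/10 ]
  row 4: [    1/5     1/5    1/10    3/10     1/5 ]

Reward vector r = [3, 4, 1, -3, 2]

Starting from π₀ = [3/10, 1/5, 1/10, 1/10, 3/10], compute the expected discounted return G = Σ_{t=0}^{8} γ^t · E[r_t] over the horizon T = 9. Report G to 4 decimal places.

t=0: π = [0.3000, 0.2000, 0.1000, 0.1000, 0.3000], E[r] = 2.1000, γ^t·E[r] = 2.100000, running G = 2.100000
t=1: π = [0.2300, 0.2000, 0.1400, 0.2300, 0.2000], E[r] = 1.3400, γ^t·E[r] = 1.206000, running G = 3.306000
t=2: π = [0.2140, 0.2090, 0.1570, 0.2030, 0.2170], E[r] = 1.4600, γ^t·E[r] = 1.182600, running G = 4.488600
t=3: π = [0.2168, 0.2046, 0.1569, 0.2066, 0.2151], E[r] = 1.4361, γ^t·E[r] = 1.046917, running G = 5.535517
t=4: π = [0.2167, 0.2050, 0.1568, 0.2056, 0.2159], E[r] = 1.4417, γ^t·E[r] = 0.945926, running G = 6.481443
t=5: π = [0.2168, 0.2049, 0.1567, 0.2058, 0.2157], E[r] = 1.4406, γ^t·E[r] = 0.850658, running G = 7.332101
t=6: π = [0.2168, 0.2049, 0.1567, 0.2058, 0.2158], E[r] = 1.4408, γ^t·E[r] = 0.765711, running G = 8.097812
t=7: π = [0.2168, 0.2049, 0.1567, 0.2058, 0.2158], E[r] = 1.4408, γ^t·E[r] = 0.689117, running G = 8.786929
t=8: π = [0.2168, 0.2049, 0.1567, 0.2058, 0.2158], E[r] = 1.4408, γ^t·E[r] = 0.620209, running G = 9.407138

G = 9.4071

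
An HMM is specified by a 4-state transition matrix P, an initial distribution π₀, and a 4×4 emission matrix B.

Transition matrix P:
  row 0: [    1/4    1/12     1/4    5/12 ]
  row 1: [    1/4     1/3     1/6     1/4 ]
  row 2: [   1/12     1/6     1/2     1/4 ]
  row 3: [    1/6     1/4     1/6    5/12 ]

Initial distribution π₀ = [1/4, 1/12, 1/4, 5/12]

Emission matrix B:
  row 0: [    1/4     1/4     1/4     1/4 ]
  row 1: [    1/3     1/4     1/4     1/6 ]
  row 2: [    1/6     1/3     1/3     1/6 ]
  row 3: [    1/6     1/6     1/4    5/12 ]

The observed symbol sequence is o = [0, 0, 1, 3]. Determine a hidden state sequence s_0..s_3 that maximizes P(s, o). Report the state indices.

t=0: δ = [6.250e-02, 2.778e-02, 4.167e-02, 6.944e-02]  (obs o_0=0)
t=1: δ = [3.906e-03, 5.787e-03, 3.472e-03, 4.823e-03]  ψ = [0, 3, 2, 3]  (obs o_1=0)
t=2: δ = [3.617e-04, 4.823e-04, 5.787e-04, 3.349e-04]  ψ = [1, 1, 2, 3]  (obs o_2=1)
t=3: δ = [3.014e-05, 2.679e-05, 4.823e-05, 6.279e-05]  ψ = [1, 1, 2, 0]  (obs o_3=3)
backtrack: best end state = 3; path = [3, 1, 0, 3]

path = [3, 1, 0, 3]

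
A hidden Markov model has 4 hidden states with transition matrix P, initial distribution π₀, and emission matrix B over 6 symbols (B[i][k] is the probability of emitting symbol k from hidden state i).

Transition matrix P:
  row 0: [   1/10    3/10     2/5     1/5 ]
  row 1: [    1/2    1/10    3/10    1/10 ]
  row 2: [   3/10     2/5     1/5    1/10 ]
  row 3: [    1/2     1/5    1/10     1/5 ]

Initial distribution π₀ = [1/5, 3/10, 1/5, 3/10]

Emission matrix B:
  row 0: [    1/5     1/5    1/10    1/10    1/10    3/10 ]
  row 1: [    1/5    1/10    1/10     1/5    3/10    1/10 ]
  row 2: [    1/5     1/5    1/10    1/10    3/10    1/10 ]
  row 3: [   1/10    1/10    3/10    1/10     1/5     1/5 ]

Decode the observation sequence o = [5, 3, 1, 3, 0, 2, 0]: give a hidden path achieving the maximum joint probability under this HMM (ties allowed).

t=0: δ = [6.000e-02, 3.000e-02, 2.000e-02, 6.000e-02]  (obs o_0=5)
t=1: δ = [3.000e-03, 3.600e-03, 2.400e-03, 1.200e-03]  ψ = [3, 0, 0, 0]  (obs o_1=3)
t=2: δ = [3.600e-04, 9.600e-05, 2.400e-04, 6.000e-05]  ψ = [1, 2, 0, 0]  (obs o_2=1)
t=3: δ = [7.200e-06, 2.160e-05, 1.440e-05, 7.200e-06]  ψ = [2, 0, 0, 0]  (obs o_3=3)
t=4: δ = [2.160e-06, 1.152e-06, 1.296e-06, 2.160e-07]  ψ = [1, 2, 1, 1]  (obs o_4=0)
t=5: δ = [5.760e-08, 6.480e-08, 8.640e-08, 1.296e-07]  ψ = [1, 0, 0, 0]  (obs o_5=2)
t=6: δ = [1.296e-08, 6.912e-09, 4.608e-09, 2.592e-09]  ψ = [3, 2, 0, 3]  (obs o_6=0)
backtrack: best end state = 0; path = [0, 1, 0, 1, 0, 3, 0]

path = [0, 1, 0, 1, 0, 3, 0]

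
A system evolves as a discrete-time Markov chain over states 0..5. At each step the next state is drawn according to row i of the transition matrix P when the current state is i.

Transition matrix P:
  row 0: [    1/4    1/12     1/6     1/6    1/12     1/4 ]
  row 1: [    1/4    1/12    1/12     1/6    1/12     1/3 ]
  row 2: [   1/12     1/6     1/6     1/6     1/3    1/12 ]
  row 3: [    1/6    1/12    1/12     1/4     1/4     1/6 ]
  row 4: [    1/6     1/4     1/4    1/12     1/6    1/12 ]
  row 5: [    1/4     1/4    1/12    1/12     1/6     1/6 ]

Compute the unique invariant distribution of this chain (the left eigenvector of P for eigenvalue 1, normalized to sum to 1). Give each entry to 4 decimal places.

Balance equations π_j = Σ_i π_i·P[i][j]:
  π_0 = 1/4·π_0 + 1/4·π_1 + 1/12·π_2 + 1/6·π_3 + 1/6·π_4 + 1/4·π_5
  π_1 = 1/12·π_0 + 1/12·π_1 + 1/6·π_2 + 1/12·π_3 + 1/4·π_4 + 1/4·π_5
  π_2 = 1/6·π_0 + 1/12·π_1 + 1/6·π_2 + 1/12·π_3 + 1/4·π_4 + 1/12·π_5
  π_3 = 1/6·π_0 + 1/6·π_1 + 1/6·π_2 + 1/4·π_3 + 1/12·π_4 + 1/12·π_5
  π_4 = 1/12·π_0 + 1/12·π_1 + 1/3·π_2 + 1/4·π_3 + 1/6·π_4 + 1/6·π_5
  normalize: π_0 + π_1 + π_2 + π_3 + π_4 + π_5 = 1
Solving the linear system gives exactly π = [14730/73759, 11386/73759, 10365/73759, 11024/73759, 12763/73759, 13491/73759].

π = [0.1997, 0.1544, 0.1405, 0.1495, 0.1730, 0.1829]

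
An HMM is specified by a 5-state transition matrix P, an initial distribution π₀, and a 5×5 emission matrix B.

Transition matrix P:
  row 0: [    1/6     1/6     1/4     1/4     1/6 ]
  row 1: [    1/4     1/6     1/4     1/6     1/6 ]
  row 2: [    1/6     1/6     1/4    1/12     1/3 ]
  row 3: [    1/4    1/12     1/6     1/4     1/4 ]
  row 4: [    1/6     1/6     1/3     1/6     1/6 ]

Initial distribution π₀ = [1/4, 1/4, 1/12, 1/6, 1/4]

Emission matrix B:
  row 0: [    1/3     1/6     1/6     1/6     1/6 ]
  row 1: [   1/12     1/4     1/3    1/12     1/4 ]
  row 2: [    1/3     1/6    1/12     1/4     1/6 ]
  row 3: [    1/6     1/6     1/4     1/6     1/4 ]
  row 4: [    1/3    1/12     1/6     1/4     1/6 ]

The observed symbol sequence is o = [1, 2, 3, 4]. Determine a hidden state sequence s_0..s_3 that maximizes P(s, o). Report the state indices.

path = [1, 1, 2, 4]

t=0: δ = [4.167e-02, 6.250e-02, 1.389e-02, 2.778e-02, 2.083e-02]  (obs o_0=1)
t=1: δ = [2.604e-03, 3.472e-03, 1.302e-03, 2.604e-03, 1.736e-03]  ψ = [1, 1, 1, 0, 1]  (obs o_1=2)
t=2: δ = [1.447e-04, 4.823e-05, 2.170e-04, 1.085e-04, 1.628e-04]  ψ = [1, 1, 1, 0, 3]  (obs o_2=3)
t=3: δ = [6.028e-06, 9.042e-06, 9.042e-06, 9.042e-06, 1.206e-05]  ψ = [2, 2, 2, 0, 2]  (obs o_3=4)
backtrack: best end state = 4; path = [1, 1, 2, 4]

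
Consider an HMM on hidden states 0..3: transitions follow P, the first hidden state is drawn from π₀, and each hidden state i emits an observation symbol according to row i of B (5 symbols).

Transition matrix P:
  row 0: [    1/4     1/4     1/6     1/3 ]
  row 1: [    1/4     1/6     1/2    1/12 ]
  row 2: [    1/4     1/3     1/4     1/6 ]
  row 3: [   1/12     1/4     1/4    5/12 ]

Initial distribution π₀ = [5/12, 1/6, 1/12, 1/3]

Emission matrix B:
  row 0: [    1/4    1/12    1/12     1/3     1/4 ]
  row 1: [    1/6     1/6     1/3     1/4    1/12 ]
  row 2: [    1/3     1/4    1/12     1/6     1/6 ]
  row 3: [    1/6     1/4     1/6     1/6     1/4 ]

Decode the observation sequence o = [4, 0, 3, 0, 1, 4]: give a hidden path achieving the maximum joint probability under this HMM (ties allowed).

path = [3, 2, 1, 2, 1, 2]

t=0: δ = [1.042e-01, 1.389e-02, 1.389e-02, 8.333e-02]  (obs o_0=4)
t=1: δ = [6.510e-03, 4.340e-03, 6.944e-03, 5.787e-03]  ψ = [0, 0, 3, 0]  (obs o_1=0)
t=2: δ = [5.787e-04, 5.787e-04, 3.617e-04, 4.019e-04]  ψ = [2, 2, 1, 3]  (obs o_2=3)
t=3: δ = [3.617e-05, 2.411e-05, 9.645e-05, 3.215e-05]  ψ = [0, 0, 1, 0]  (obs o_3=0)
t=4: δ = [2.009e-06, 5.358e-06, 6.028e-06, 4.019e-06]  ψ = [2, 2, 2, 2]  (obs o_4=1)
t=5: δ = [3.768e-07, 1.674e-07, 4.465e-07, 4.186e-07]  ψ = [2, 2, 1, 3]  (obs o_5=4)
backtrack: best end state = 2; path = [3, 2, 1, 2, 1, 2]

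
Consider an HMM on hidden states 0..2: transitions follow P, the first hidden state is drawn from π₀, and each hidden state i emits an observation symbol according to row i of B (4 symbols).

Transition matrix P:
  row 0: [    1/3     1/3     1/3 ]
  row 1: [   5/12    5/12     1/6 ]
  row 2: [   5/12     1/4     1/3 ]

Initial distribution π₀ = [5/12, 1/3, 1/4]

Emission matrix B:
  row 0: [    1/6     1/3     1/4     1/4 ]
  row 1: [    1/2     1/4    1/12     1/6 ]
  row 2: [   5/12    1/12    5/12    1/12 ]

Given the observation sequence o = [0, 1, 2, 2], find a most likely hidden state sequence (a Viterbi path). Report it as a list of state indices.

t=0: δ = [6.944e-02, 1.667e-01, 1.042e-01]  (obs o_0=0)
t=1: δ = [2.315e-02, 1.736e-02, 2.894e-03]  ψ = [1, 1, 2]  (obs o_1=1)
t=2: δ = [1.929e-03, 6.430e-04, 3.215e-03]  ψ = [0, 0, 0]  (obs o_2=2)
t=3: δ = [3.349e-04, 6.698e-05, 4.465e-04]  ψ = [2, 2, 2]  (obs o_3=2)
backtrack: best end state = 2; path = [1, 0, 2, 2]

path = [1, 0, 2, 2]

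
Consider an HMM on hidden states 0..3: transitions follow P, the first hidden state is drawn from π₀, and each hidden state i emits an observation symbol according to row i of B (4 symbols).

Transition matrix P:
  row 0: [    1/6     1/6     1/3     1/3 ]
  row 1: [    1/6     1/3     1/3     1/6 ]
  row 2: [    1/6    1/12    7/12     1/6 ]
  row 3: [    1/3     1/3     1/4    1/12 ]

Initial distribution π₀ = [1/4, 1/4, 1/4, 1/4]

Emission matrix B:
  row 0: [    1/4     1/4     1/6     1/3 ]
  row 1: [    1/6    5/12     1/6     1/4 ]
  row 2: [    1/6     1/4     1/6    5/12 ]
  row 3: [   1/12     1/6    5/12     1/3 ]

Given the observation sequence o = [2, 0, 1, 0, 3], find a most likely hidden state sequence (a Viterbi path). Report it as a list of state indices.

path = [3, 0, 2, 2, 2]

t=0: δ = [4.167e-02, 4.167e-02, 4.167e-02, 1.042e-01]  (obs o_0=2)
t=1: δ = [8.681e-03, 5.787e-03, 4.340e-03, 1.157e-03]  ψ = [3, 3, 3, 0]  (obs o_1=0)
t=2: δ = [3.617e-04, 8.038e-04, 7.234e-04, 4.823e-04]  ψ = [0, 1, 0, 0]  (obs o_2=1)
t=3: δ = [4.019e-05, 4.465e-05, 7.033e-05, 1.116e-05]  ψ = [3, 1, 2, 1]  (obs o_3=0)
t=4: δ = [3.907e-06, 3.721e-06, 1.709e-05, 4.465e-06]  ψ = [2, 1, 2, 0]  (obs o_4=3)
backtrack: best end state = 2; path = [3, 0, 2, 2, 2]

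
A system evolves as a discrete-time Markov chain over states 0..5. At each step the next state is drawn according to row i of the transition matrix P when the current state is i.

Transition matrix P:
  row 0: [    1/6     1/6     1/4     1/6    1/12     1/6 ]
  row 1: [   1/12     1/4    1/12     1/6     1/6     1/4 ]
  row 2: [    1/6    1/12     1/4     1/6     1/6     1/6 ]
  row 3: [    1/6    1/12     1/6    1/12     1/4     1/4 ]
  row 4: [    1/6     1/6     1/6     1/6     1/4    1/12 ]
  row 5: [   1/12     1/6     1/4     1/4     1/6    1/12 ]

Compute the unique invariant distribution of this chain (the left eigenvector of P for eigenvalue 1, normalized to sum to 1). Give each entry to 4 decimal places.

π = [0.1406, 0.1489, 0.1960, 0.1665, 0.1842, 0.1639]

Balance equations π_j = Σ_i π_i·P[i][j]:
  π_0 = 1/6·π_0 + 1/12·π_1 + 1/6·π_2 + 1/6·π_3 + 1/6·π_4 + 1/12·π_5
  π_1 = 1/6·π_0 + 1/4·π_1 + 1/12·π_2 + 1/12·π_3 + 1/6·π_4 + 1/6·π_5
  π_2 = 1/4·π_0 + 1/12·π_1 + 1/4·π_2 + 1/6·π_3 + 1/6·π_4 + 1/4·π_5
  π_3 = 1/6·π_0 + 1/6·π_1 + 1/6·π_2 + 1/12·π_3 + 1/6·π_4 + 1/4·π_5
  π_4 = 1/12·π_0 + 1/6·π_1 + 1/6·π_2 + 1/4·π_3 + 1/4·π_4 + 1/6·π_5
  normalize: π_0 + π_1 + π_2 + π_3 + π_4 + π_5 = 1
Solving the linear system gives exactly π = [15614/111053, 33065/222106, 21763/111053, 36971/222106, 40905/222106, 36411/222106].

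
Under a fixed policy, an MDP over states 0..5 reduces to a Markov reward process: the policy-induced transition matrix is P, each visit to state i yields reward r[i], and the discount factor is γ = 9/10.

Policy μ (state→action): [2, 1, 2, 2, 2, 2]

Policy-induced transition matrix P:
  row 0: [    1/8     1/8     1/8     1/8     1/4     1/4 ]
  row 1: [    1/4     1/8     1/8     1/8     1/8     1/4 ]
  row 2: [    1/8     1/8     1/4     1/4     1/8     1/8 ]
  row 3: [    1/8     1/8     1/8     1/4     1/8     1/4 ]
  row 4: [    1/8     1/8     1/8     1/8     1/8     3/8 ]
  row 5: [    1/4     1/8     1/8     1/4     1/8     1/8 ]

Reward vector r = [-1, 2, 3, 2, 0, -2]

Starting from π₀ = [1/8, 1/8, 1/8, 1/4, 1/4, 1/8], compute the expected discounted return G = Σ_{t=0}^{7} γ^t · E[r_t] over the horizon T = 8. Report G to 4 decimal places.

G = 2.8345

t=0: π = [0.1250, 0.1250, 0.1250, 0.2500, 0.2500, 0.1250], E[r] = 0.7500, γ^t·E[r] = 0.750000, running G = 0.750000
t=1: π = [0.1563, 0.1250, 0.1406, 0.1875, 0.1406, 0.2500], E[r] = 0.3906, γ^t·E[r] = 0.351563, running G = 1.101563
t=2: π = [0.1719, 0.1250, 0.1426, 0.1973, 0.1445, 0.2188], E[r] = 0.4629, γ^t·E[r] = 0.374941, running G = 1.476504
t=3: π = [0.1680, 0.1250, 0.1428, 0.1948, 0.1465, 0.2229], E[r] = 0.4543, γ^t·E[r] = 0.331218, running G = 1.807722
t=4: π = [0.1685, 0.1250, 0.1429, 0.1951, 0.1460, 0.2226], E[r] = 0.4550, γ^t·E[r] = 0.298537, running G = 2.106259
t=5: π = [0.1684, 0.1250, 0.1429, 0.1951, 0.1461, 0.2226], E[r] = 0.4551, γ^t·E[r] = 0.268739, running G = 2.374998
t=6: π = [0.1684, 0.1250, 0.1429, 0.1951, 0.1461, 0.2226], E[r] = 0.4551, γ^t·E[r] = 0.241853, running G = 2.616851
t=7: π = [0.1684, 0.1250, 0.1429, 0.1951, 0.1461, 0.2226], E[r] = 0.4551, γ^t·E[r] = 0.217670, running G = 2.834521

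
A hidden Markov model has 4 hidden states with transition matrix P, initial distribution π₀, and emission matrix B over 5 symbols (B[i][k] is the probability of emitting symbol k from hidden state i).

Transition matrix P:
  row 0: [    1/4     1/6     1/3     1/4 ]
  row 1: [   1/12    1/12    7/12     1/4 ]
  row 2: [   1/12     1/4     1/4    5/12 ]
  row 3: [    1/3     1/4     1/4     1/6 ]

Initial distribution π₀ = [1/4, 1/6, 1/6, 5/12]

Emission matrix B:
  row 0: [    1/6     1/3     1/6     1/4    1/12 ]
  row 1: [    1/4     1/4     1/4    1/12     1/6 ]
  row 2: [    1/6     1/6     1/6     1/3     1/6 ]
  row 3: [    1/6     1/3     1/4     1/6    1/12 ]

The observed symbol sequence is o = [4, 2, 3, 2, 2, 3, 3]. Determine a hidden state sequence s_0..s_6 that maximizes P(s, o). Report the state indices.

path = [3, 1, 2, 3, 1, 2, 2]

t=0: δ = [2.083e-02, 2.778e-02, 2.778e-02, 3.472e-02]  (obs o_0=4)
t=1: δ = [1.929e-03, 2.170e-03, 2.701e-03, 2.894e-03]  ψ = [3, 3, 1, 2]  (obs o_1=2)
t=2: δ = [2.411e-04, 6.028e-05, 4.220e-04, 1.875e-04]  ψ = [3, 3, 1, 2]  (obs o_2=3)
t=3: δ = [1.042e-05, 2.637e-05, 1.758e-05, 4.396e-05]  ψ = [3, 2, 2, 2]  (obs o_3=2)
t=4: δ = [2.442e-06, 2.747e-06, 2.564e-06, 1.831e-06]  ψ = [3, 3, 1, 2]  (obs o_4=2)
t=5: δ = [1.526e-07, 5.342e-08, 5.342e-07, 1.781e-07]  ψ = [0, 2, 1, 2]  (obs o_5=3)
t=6: δ = [1.484e-08, 1.113e-08, 4.451e-08, 3.710e-08]  ψ = [3, 2, 2, 2]  (obs o_6=3)
backtrack: best end state = 2; path = [3, 1, 2, 3, 1, 2, 2]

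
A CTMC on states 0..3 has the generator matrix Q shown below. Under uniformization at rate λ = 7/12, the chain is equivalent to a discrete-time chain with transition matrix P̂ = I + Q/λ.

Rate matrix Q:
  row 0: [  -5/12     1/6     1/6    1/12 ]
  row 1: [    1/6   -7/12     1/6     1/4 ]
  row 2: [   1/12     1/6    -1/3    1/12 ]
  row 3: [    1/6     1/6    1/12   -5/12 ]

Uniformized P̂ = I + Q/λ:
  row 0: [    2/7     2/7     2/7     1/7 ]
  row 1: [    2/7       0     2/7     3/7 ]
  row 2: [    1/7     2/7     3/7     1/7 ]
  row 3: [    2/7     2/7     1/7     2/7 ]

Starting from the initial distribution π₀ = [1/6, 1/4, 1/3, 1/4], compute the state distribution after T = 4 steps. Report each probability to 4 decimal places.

t=0: π = [0.1667, 0.2500, 0.3333, 0.2500]
t=1: π = [0.2381, 0.2143, 0.2976, 0.2500]
t=2: π = [0.2432, 0.2245, 0.2925, 0.2398]
t=3: π = [0.2439, 0.2216, 0.2932, 0.2413]
t=4: π = [0.2438, 0.2224, 0.2931, 0.2406]

π = [0.2438, 0.2224, 0.2931, 0.2406]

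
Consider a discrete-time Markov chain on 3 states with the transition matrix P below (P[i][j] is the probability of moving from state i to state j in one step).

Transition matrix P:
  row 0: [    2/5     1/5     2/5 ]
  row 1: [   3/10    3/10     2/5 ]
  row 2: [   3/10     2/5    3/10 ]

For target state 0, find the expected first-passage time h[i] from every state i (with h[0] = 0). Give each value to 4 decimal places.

First-step conditioning: h[0] = 0; for i ≠ 0, h[i] = 1 + Σ_k P[i][k]·h[k].
  h[1] = 1 + 3/10·h[1] + 2/5·h[2]
  h[2] = 1 + 2/5·h[1] + 3/10·h[2]
Solving the 2×2 linear system over states ≠ 0 gives exactly h = [0, 10/3, 10/3] (h[0] = 0 is the target).

h = [0.0000, 3.3333, 3.3333]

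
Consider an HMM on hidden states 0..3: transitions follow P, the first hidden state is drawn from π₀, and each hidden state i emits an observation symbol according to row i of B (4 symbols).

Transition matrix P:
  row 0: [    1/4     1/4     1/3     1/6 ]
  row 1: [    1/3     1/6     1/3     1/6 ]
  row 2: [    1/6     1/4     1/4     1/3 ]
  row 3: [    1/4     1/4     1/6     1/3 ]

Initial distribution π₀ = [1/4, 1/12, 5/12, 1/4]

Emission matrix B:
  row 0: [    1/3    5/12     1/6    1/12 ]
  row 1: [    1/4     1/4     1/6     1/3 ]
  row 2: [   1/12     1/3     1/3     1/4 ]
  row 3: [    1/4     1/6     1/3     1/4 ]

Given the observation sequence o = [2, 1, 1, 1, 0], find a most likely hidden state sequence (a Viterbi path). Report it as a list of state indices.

t=0: δ = [4.167e-02, 1.389e-02, 1.389e-01, 8.333e-02]  (obs o_0=2)
t=1: δ = [9.645e-03, 8.681e-03, 1.157e-02, 7.716e-03]  ψ = [2, 2, 2, 2]  (obs o_1=1)
t=2: δ = [1.206e-03, 7.234e-04, 1.072e-03, 6.430e-04]  ψ = [1, 2, 0, 2]  (obs o_2=1)
t=3: δ = [1.256e-04, 7.535e-05, 1.340e-04, 5.954e-05]  ψ = [0, 0, 0, 2]  (obs o_3=1)
t=4: δ = [1.047e-05, 8.372e-06, 3.489e-06, 1.116e-05]  ψ = [0, 2, 0, 2]  (obs o_4=0)
backtrack: best end state = 3; path = [2, 1, 0, 2, 3]

path = [2, 1, 0, 2, 3]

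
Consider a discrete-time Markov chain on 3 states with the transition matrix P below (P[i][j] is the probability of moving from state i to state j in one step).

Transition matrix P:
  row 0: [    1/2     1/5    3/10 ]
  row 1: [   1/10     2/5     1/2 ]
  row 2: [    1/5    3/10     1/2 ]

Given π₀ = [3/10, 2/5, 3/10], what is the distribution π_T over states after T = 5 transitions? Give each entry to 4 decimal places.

π = [0.2420, 0.3064, 0.4516]

t=0: π = [0.3000, 0.4000, 0.3000]
t=1: π = [0.2500, 0.3100, 0.4400]
t=2: π = [0.2440, 0.3060, 0.4500]
t=3: π = [0.2426, 0.3062, 0.4512]
t=4: π = [0.2422, 0.3064, 0.4515]
t=5: π = [0.2420, 0.3064, 0.4516]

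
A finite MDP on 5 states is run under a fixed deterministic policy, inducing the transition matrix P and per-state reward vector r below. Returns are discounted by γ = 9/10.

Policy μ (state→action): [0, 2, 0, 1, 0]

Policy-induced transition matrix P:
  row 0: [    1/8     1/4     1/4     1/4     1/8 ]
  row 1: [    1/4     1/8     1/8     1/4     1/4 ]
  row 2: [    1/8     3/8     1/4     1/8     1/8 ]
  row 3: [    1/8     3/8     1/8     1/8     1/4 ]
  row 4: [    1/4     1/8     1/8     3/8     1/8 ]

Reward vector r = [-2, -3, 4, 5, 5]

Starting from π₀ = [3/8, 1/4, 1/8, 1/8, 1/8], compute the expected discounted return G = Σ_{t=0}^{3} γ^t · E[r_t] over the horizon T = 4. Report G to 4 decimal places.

t=0: π = [0.3750, 0.2500, 0.1250, 0.1250, 0.1250], E[r] = 0.2500, γ^t·E[r] = 0.250000, running G = 0.250000
t=1: π = [0.1719, 0.2344, 0.1875, 0.2344, 0.1719], E[r] = 1.7344, γ^t·E[r] = 1.560938, running G = 1.810938
t=2: π = [0.1758, 0.2520, 0.1699, 0.2188, 0.1836], E[r] = 1.5840, γ^t·E[r] = 1.283027, running G = 3.093965
t=3: π = [0.1794, 0.2441, 0.1682, 0.2244, 0.1838], E[r] = 1.6226, γ^t·E[r] = 1.182845, running G = 4.276810

G = 4.2768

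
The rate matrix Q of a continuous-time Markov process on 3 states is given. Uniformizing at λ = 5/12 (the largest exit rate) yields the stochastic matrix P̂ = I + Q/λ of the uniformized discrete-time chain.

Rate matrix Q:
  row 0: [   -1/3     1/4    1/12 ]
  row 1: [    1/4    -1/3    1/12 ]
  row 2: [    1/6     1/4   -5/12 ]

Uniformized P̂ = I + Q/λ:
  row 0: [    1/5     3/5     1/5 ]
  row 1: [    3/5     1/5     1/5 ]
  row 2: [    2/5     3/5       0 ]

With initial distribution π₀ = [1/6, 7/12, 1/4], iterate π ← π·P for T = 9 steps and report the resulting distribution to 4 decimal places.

π = [0.4048, 0.4285, 0.1667]

t=0: π = [0.1667, 0.5833, 0.2500]
t=1: π = [0.4833, 0.3667, 0.1500]
t=2: π = [0.3767, 0.4533, 0.1700]
t=3: π = [0.4153, 0.4187, 0.1660]
t=4: π = [0.4007, 0.4325, 0.1668]
t=5: π = [0.4064, 0.4270, 0.1666]
t=6: π = [0.4041, 0.4292, 0.1667]
t=7: π = [0.4050, 0.4283, 0.1667]
t=8: π = [0.4047, 0.4287, 0.1667]
t=9: π = [0.4048, 0.4285, 0.1667]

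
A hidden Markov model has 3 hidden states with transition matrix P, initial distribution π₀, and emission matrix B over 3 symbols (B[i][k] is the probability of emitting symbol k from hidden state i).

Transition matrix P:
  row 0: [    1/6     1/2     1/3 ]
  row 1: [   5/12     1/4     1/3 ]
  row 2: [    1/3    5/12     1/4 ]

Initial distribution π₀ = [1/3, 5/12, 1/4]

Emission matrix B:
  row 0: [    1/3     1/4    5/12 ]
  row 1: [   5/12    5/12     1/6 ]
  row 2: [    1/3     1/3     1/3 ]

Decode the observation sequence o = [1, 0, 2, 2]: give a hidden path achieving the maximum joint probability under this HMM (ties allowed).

path = [1, 0, 2, 0]

t=0: δ = [8.333e-02, 1.736e-01, 8.333e-02]  (obs o_0=1)
t=1: δ = [2.411e-02, 1.808e-02, 1.929e-02]  ψ = [1, 1, 1]  (obs o_1=0)
t=2: δ = [3.140e-03, 2.009e-03, 2.679e-03]  ψ = [1, 0, 0]  (obs o_2=2)
t=3: δ = [3.721e-04, 2.616e-04, 3.489e-04]  ψ = [2, 0, 0]  (obs o_3=2)
backtrack: best end state = 0; path = [1, 0, 2, 0]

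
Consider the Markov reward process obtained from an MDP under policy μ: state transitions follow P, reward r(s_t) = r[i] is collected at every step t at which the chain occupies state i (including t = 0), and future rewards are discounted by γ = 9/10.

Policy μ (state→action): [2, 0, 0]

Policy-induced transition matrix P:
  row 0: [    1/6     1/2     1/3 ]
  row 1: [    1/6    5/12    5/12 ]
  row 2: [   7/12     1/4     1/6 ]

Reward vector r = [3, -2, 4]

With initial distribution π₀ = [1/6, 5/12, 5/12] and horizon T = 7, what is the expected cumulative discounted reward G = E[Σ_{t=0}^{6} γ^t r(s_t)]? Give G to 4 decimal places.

t=0: π = [0.1667, 0.4167, 0.4167], E[r] = 1.3333, γ^t·E[r] = 1.333333, running G = 1.333333
t=1: π = [0.3403, 0.3611, 0.2986], E[r] = 1.4931, γ^t·E[r] = 1.343750, running G = 2.677083
t=2: π = [0.2911, 0.3953, 0.3137], E[r] = 1.3374, γ^t·E[r] = 1.083281, running G = 3.760365
t=3: π = [0.2974, 0.3886, 0.3140], E[r] = 1.3708, γ^t·E[r] = 0.999281, running G = 4.759646
t=4: π = [0.2975, 0.3891, 0.3134], E[r] = 1.3678, γ^t·E[r] = 0.897426, running G = 5.657072
t=5: π = [0.2972, 0.3892, 0.3135], E[r] = 1.3674, γ^t·E[r] = 0.807433, running G = 6.464504
t=6: π = [0.2973, 0.3892, 0.3135], E[r] = 1.3676, γ^t·E[r] = 0.726800, running G = 7.191304

G = 7.1913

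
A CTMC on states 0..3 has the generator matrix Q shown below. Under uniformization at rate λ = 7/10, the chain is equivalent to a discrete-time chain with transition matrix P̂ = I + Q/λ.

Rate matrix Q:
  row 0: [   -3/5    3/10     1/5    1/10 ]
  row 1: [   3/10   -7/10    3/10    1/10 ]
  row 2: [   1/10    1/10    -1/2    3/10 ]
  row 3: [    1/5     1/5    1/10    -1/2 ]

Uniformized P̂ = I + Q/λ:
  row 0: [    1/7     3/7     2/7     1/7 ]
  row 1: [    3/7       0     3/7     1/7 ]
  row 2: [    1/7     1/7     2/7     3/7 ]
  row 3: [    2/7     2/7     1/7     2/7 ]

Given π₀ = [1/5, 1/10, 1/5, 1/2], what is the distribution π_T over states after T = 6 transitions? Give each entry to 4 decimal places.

t=0: π = [0.2000, 0.1000, 0.2000, 0.5000]
t=1: π = [0.2429, 0.2571, 0.2286, 0.2714]
t=2: π = [0.2551, 0.2143, 0.2837, 0.2469]
t=3: π = [0.2394, 0.2204, 0.2810, 0.2592]
t=4: π = [0.2429, 0.2168, 0.2802, 0.2602]
t=5: π = [0.2420, 0.2184, 0.2795, 0.2601]
t=6: π = [0.2424, 0.2179, 0.2798, 0.2599]

π = [0.2424, 0.2179, 0.2798, 0.2599]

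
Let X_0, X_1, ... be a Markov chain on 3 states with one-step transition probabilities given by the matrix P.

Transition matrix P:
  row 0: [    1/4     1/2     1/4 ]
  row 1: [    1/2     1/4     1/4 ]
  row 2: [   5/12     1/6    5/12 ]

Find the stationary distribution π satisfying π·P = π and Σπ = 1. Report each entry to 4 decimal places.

Balance equations π_j = Σ_i π_i·P[i][j]:
  π_0 = 1/4·π_0 + 1/2·π_1 + 5/12·π_2
  π_1 = 1/2·π_0 + 1/4·π_1 + 1/6·π_2
  normalize: π_0 + π_1 + π_2 = 1
Solving the linear system gives exactly π = [19/50, 8/25, 3/10].

π = [0.3800, 0.3200, 0.3000]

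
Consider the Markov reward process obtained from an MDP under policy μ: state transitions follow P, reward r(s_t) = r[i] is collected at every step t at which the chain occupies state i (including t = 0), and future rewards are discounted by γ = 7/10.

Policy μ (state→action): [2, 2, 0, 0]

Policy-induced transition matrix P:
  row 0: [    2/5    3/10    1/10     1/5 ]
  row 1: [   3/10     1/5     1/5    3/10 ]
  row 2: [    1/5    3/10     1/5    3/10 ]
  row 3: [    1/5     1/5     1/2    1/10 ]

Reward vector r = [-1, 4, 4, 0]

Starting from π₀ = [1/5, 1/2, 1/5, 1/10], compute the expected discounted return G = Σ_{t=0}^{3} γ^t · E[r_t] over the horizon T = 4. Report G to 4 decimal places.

t=0: π = [0.2000, 0.5000, 0.2000, 0.1000], E[r] = 2.6000, γ^t·E[r] = 2.600000, running G = 2.600000
t=1: π = [0.2900, 0.2400, 0.2100, 0.2600], E[r] = 1.5100, γ^t·E[r] = 1.057000, running G = 3.657000
t=2: π = [0.2820, 0.2500, 0.2490, 0.2190], E[r] = 1.7140, γ^t·E[r] = 0.839860, running G = 4.496860
t=3: π = [0.2814, 0.2531, 0.2375, 0.2280], E[r] = 1.6810, γ^t·E[r] = 0.576583, running G = 5.073443

G = 5.0734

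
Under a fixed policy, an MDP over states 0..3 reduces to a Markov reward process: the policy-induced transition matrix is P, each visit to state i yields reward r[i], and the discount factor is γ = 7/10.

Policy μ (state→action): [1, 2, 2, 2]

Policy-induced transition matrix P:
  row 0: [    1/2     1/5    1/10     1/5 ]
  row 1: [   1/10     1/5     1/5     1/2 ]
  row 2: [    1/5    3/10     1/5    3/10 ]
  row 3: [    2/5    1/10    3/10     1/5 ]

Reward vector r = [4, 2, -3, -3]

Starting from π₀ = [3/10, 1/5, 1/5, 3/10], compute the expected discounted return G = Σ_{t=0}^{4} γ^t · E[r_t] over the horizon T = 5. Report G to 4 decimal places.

G = 0.6208

t=0: π = [0.3000, 0.2000, 0.2000, 0.3000], E[r] = 0.1000, γ^t·E[r] = 0.100000, running G = 0.100000
t=1: π = [0.3300, 0.1900, 0.2000, 0.2800], E[r] = 0.2600, γ^t·E[r] = 0.182000, running G = 0.282000
t=2: π = [0.3360, 0.1920, 0.1950, 0.2770], E[r] = 0.3120, γ^t·E[r] = 0.152880, running G = 0.434880
t=3: π = [0.3370, 0.1918, 0.1941, 0.2771], E[r] = 0.3180, γ^t·E[r] = 0.109074, running G = 0.543954
t=4: π = [0.3373, 0.1917, 0.1940, 0.2770], E[r] = 0.3199, γ^t·E[r] = 0.076803, running G = 0.620757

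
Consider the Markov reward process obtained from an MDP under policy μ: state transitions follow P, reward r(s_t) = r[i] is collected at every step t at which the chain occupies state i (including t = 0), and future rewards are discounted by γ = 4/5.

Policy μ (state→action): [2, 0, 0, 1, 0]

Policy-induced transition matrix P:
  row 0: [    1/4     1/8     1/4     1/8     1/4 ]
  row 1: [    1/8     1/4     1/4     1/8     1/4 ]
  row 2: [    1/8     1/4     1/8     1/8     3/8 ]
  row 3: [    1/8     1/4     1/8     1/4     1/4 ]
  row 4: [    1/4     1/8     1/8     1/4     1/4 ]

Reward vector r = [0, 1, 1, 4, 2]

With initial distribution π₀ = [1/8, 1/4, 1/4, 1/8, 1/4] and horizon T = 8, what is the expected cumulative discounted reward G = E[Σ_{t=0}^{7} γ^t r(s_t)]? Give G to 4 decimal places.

t=0: π = [0.1250, 0.2500, 0.2500, 0.1250, 0.2500], E[r] = 1.5000, γ^t·E[r] = 1.500000, running G = 1.500000
t=1: π = [0.1719, 0.2031, 0.1719, 0.1719, 0.2813], E[r] = 1.6250, γ^t·E[r] = 1.300000, running G = 2.800000
t=2: π = [0.1816, 0.1934, 0.1719, 0.1816, 0.2715], E[r] = 1.6348, γ^t·E[r] = 1.046250, running G = 3.846250
t=3: π = [0.1816, 0.1934, 0.1719, 0.1816, 0.2715], E[r] = 1.6348, γ^t·E[r] = 0.837000, running G = 4.683250
t=4: π = [0.1816, 0.1934, 0.1719, 0.1816, 0.2715], E[r] = 1.6348, γ^t·E[r] = 0.669600, running G = 5.352850
t=5: π = [0.1816, 0.1934, 0.1719, 0.1816, 0.2715], E[r] = 1.6348, γ^t·E[r] = 0.535680, running G = 5.888530
t=6: π = [0.1816, 0.1934, 0.1719, 0.1816, 0.2715], E[r] = 1.6348, γ^t·E[r] = 0.428544, running G = 6.317074
t=7: π = [0.1816, 0.1934, 0.1719, 0.1816, 0.2715], E[r] = 1.6348, γ^t·E[r] = 0.342835, running G = 6.659909

G = 6.6599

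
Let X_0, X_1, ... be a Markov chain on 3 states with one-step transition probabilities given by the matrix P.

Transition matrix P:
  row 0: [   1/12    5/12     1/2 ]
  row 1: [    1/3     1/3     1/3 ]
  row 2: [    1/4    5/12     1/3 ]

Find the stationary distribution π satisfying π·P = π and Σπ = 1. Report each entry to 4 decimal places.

Balance equations π_j = Σ_i π_i·P[i][j]:
  π_0 = 1/12·π_0 + 1/3·π_1 + 1/4·π_2
  π_1 = 5/12·π_0 + 1/3·π_1 + 5/12·π_2
  normalize: π_0 + π_1 + π_2 = 1
Solving the linear system gives exactly π = [22/91, 5/13, 34/91].

π = [0.2418, 0.3846, 0.3736]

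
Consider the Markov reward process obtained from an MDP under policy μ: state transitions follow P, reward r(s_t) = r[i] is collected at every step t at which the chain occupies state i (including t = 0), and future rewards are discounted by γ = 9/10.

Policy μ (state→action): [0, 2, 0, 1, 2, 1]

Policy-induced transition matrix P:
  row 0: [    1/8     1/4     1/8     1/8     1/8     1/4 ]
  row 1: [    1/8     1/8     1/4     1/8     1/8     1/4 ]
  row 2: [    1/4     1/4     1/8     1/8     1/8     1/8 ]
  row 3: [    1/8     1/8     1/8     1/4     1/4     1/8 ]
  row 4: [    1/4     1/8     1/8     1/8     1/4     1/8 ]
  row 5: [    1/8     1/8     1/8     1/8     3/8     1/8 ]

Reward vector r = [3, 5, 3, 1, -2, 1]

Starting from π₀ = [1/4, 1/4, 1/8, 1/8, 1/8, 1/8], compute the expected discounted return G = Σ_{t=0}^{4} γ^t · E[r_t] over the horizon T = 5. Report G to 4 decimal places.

G = 7.5764

t=0: π = [0.2500, 0.2500, 0.1250, 0.1250, 0.1250, 0.1250], E[r] = 2.3750, γ^t·E[r] = 2.375000, running G = 2.375000
t=1: π = [0.1563, 0.1719, 0.1563, 0.1406, 0.1875, 0.1875], E[r] = 1.7500, γ^t·E[r] = 1.575000, running G = 3.950000
t=2: π = [0.1680, 0.1641, 0.1465, 0.1426, 0.2129, 0.1660], E[r] = 1.6465, γ^t·E[r] = 1.333652, running G = 5.283652
t=3: π = [0.1699, 0.1643, 0.1455, 0.1428, 0.2109, 0.1665], E[r] = 1.6553, γ^t·E[r] = 1.206694, running G = 6.490347
t=4: π = [0.1696, 0.1644, 0.1455, 0.1429, 0.2108, 0.1668], E[r] = 1.6554, γ^t·E[r] = 1.086085, running G = 7.576432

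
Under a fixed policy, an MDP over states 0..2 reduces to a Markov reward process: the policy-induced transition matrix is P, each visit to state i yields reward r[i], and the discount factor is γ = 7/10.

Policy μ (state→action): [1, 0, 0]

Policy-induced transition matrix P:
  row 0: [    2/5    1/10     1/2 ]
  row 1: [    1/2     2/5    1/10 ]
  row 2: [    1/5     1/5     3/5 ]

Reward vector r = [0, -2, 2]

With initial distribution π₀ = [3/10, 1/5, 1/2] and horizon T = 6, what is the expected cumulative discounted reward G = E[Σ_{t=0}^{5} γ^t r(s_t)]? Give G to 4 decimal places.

t=0: π = [0.3000, 0.2000, 0.5000], E[r] = 0.6000, γ^t·E[r] = 0.600000, running G = 0.600000
t=1: π = [0.3200, 0.2100, 0.4700], E[r] = 0.5200, γ^t·E[r] = 0.364000, running G = 0.964000
t=2: π = [0.3270, 0.2100, 0.4630], E[r] = 0.5060, γ^t·E[r] = 0.247940, running G = 1.211940
t=3: π = [0.3284, 0.2093, 0.4623], E[r] = 0.5060, γ^t·E[r] = 0.173558, running G = 1.385498
t=4: π = [0.3285, 0.2090, 0.4625], E[r] = 0.5070, γ^t·E[r] = 0.121726, running G = 1.507224
t=5: π = [0.3284, 0.2090, 0.4626], E[r] = 0.5074, γ^t·E[r] = 0.085274, running G = 1.592498

G = 1.5925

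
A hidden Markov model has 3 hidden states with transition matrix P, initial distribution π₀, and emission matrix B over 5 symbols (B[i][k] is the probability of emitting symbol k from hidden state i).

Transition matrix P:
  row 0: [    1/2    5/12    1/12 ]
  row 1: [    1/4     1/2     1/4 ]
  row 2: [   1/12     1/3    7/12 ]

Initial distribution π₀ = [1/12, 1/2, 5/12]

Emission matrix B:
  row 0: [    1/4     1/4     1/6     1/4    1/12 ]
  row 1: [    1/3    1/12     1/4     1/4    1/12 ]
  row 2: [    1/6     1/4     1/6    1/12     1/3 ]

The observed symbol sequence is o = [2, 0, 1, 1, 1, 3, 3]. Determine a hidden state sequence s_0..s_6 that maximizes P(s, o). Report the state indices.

path = [1, 1, 0, 0, 0, 0, 0]

t=0: δ = [1.389e-02, 1.250e-01, 6.944e-02]  (obs o_0=2)
t=1: δ = [7.812e-03, 2.083e-02, 6.752e-03]  ψ = [1, 1, 2]  (obs o_1=0)
t=2: δ = [1.302e-03, 8.681e-04, 1.302e-03]  ψ = [1, 1, 1]  (obs o_2=1)
t=3: δ = [1.628e-04, 4.521e-05, 1.899e-04]  ψ = [0, 0, 2]  (obs o_3=1)
t=4: δ = [2.035e-05, 5.651e-06, 2.769e-05]  ψ = [0, 0, 2]  (obs o_4=1)
t=5: δ = [2.543e-06, 2.308e-06, 1.346e-06]  ψ = [0, 2, 2]  (obs o_5=3)
t=6: δ = [3.179e-07, 2.885e-07, 6.544e-08]  ψ = [0, 1, 2]  (obs o_6=3)
backtrack: best end state = 0; path = [1, 1, 0, 0, 0, 0, 0]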